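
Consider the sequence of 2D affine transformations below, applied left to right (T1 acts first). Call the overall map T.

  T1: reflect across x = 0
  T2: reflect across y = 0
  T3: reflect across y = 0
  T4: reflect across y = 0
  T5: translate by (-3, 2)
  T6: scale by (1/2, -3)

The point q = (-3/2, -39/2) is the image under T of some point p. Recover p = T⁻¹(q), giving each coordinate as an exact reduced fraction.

T1 = [-1 0 0; 0 1 0; 0 0 1]
T2·T1 = [-1 0 0; 0 -1 0; 0 0 1]
T3·…·T1 = [-1 0 0; 0 1 0; 0 0 1]
T4·…·T1 = [-1 0 0; 0 -1 0; 0 0 1]
T5·…·T1 = [-1 0 -3; 0 -1 2; 0 0 1]
T6·…·T1 = [-1/2 0 -3/2; 0 3 -6; 0 0 1]
det M = -3/2; M⁻¹ = [-2 0 -3; 0 1/3 2; 0 0 1]
M⁻¹ · (-3/2, -39/2)ᵀ = (0, -9/2)ᵀ

p = (0, -9/2)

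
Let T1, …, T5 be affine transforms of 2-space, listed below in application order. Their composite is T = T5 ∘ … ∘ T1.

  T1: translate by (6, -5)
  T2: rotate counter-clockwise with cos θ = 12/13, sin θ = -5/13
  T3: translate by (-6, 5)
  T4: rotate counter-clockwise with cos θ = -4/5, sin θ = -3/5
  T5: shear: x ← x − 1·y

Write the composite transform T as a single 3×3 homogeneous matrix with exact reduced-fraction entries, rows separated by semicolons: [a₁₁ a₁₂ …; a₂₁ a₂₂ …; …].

T = [-47/65 79/65 -144/65; -16/65 -63/65 193/65; 0 0 1]

T1 = [1 0 6; 0 1 -5; 0 0 1]
T2·T1 = [12/13 5/13 47/13; -5/13 12/13 -90/13; 0 0 1]
T3·…·T1 = [12/13 5/13 -31/13; -5/13 12/13 -25/13; 0 0 1]
T4·…·T1 = [-63/65 16/65 49/65; -16/65 -63/65 193/65; 0 0 1]
T5·…·T1 = [-47/65 79/65 -144/65; -16/65 -63/65 193/65; 0 0 1]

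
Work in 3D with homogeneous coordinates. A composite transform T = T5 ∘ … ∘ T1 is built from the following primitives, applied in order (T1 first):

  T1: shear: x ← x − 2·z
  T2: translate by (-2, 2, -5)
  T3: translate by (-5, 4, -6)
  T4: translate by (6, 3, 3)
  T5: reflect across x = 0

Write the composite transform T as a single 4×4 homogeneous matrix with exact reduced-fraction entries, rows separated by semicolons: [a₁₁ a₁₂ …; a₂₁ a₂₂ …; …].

T = [-1 0 2 1; 0 1 0 9; 0 0 1 -8; 0 0 0 1]

T1 = [1 0 -2 0; 0 1 0 0; 0 0 1 0; 0 0 0 1]
T2·T1 = [1 0 -2 -2; 0 1 0 2; 0 0 1 -5; 0 0 0 1]
T3·…·T1 = [1 0 -2 -7; 0 1 0 6; 0 0 1 -11; 0 0 0 1]
T4·…·T1 = [1 0 -2 -1; 0 1 0 9; 0 0 1 -8; 0 0 0 1]
T5·…·T1 = [-1 0 2 1; 0 1 0 9; 0 0 1 -8; 0 0 0 1]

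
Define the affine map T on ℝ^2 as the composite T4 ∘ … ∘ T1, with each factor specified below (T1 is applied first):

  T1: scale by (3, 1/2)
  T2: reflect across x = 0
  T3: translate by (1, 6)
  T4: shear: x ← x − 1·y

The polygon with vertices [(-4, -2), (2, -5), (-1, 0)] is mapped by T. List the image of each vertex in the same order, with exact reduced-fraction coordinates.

image vertices: (8, 5), (-17/2, 7/2), (-2, 6)

T1 scale by (3, 1/2): (-4, -2) → (-12, -1); (2, -5) → (6, -5/2); (-1, 0) → (-3, 0)
T2 reflect across x = 0: (-12, -1) → (12, -1); (6, -5/2) → (-6, -5/2); (-3, 0) → (3, 0)
T3 translate by (1, 6): (12, -1) → (13, 5); (-6, -5/2) → (-5, 7/2); (3, 0) → (4, 6)
T4 shear: x ← x − 1·y: (13, 5) → (8, 5); (-5, 7/2) → (-17/2, 7/2); (4, 6) → (-2, 6)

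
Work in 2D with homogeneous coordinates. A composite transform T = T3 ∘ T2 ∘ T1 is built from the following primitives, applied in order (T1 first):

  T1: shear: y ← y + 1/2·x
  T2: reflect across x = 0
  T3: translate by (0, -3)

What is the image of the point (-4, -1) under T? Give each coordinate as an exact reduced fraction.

T1 shear: y ← y + 1/2·x: (-4, -1) → (-4, -3)
T2 reflect across x = 0: (-4, -3) → (4, -3)
T3 translate by (0, -3): (4, -3) → (4, -6)

T(p) = (4, -6)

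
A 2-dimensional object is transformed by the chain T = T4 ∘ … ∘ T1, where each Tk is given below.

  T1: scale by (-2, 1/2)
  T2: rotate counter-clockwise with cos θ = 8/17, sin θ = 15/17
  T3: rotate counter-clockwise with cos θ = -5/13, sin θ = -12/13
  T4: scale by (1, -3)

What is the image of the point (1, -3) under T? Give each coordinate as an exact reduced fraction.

T1 scale by (-2, 1/2): (1, -3) → (-2, -3/2)
T2 rotate counter-clockwise with cos θ = 8/17, sin θ = 15/17: (-2, -3/2) → (13/34, -42/17)
T3 rotate counter-clockwise with cos θ = -5/13, sin θ = -12/13: (13/34, -42/17) → (-1073/442, 132/221)
T4 scale by (1, -3): (-1073/442, 132/221) → (-1073/442, -396/221)

T(p) = (-1073/442, -396/221)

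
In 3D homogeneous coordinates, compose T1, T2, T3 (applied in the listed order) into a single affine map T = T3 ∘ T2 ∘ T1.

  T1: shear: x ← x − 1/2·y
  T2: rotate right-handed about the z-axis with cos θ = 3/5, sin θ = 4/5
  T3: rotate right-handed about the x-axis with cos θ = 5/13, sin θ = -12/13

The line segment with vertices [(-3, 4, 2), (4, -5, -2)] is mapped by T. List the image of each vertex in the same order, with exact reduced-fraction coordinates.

T1 shear: x ← x − 1/2·y: (-3, 4, 2) → (-5, 4, 2); (4, -5, -2) → (13/2, -5, -2)
T2 rotate right-handed about the z-axis with cos θ = 3/5, sin θ = 4/5: (-5, 4, 2) → (-31/5, -8/5, 2); (13/2, -5, -2) → (79/10, 11/5, -2)
T3 rotate right-handed about the x-axis with cos θ = 5/13, sin θ = -12/13: (-31/5, -8/5, 2) → (-31/5, 16/13, 146/65); (79/10, 11/5, -2) → (79/10, -1, -14/5)

image vertices: (-31/5, 16/13, 146/65), (79/10, -1, -14/5)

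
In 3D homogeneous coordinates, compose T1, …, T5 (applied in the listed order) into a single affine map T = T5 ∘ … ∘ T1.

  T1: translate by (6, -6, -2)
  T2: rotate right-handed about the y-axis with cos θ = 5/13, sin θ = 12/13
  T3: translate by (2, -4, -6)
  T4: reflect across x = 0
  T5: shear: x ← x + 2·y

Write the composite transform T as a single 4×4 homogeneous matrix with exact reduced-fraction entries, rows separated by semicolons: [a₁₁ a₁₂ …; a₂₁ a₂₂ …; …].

T1 = [1 0 0 6; 0 1 0 -6; 0 0 1 -2; 0 0 0 1]
T2·T1 = [5/13 0 12/13 6/13; 0 1 0 -6; -12/13 0 5/13 -82/13; 0 0 0 1]
T3·…·T1 = [5/13 0 12/13 32/13; 0 1 0 -10; -12/13 0 5/13 -160/13; 0 0 0 1]
T4·…·T1 = [-5/13 0 -12/13 -32/13; 0 1 0 -10; -12/13 0 5/13 -160/13; 0 0 0 1]
T5·…·T1 = [-5/13 2 -12/13 -292/13; 0 1 0 -10; -12/13 0 5/13 -160/13; 0 0 0 1]

T = [-5/13 2 -12/13 -292/13; 0 1 0 -10; -12/13 0 5/13 -160/13; 0 0 0 1]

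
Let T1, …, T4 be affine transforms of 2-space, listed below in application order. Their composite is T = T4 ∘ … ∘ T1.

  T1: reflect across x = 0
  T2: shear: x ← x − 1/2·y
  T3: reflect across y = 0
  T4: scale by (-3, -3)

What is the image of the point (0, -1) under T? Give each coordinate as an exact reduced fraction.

T(p) = (-3/2, -3)

T1 reflect across x = 0: (0, -1) → (0, -1)
T2 shear: x ← x − 1/2·y: (0, -1) → (1/2, -1)
T3 reflect across y = 0: (1/2, -1) → (1/2, 1)
T4 scale by (-3, -3): (1/2, 1) → (-3/2, -3)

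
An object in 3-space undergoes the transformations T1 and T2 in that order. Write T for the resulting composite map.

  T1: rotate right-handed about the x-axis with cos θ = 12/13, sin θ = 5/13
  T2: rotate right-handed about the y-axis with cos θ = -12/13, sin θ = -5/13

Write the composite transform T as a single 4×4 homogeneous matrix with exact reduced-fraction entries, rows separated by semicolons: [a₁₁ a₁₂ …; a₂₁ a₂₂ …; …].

T1 = [1 0 0 0; 0 12/13 -5/13 0; 0 5/13 12/13 0; 0 0 0 1]
T2·T1 = [-12/13 -25/169 -60/169 0; 0 12/13 -5/13 0; 5/13 -60/169 -144/169 0; 0 0 0 1]

T = [-12/13 -25/169 -60/169 0; 0 12/13 -5/13 0; 5/13 -60/169 -144/169 0; 0 0 0 1]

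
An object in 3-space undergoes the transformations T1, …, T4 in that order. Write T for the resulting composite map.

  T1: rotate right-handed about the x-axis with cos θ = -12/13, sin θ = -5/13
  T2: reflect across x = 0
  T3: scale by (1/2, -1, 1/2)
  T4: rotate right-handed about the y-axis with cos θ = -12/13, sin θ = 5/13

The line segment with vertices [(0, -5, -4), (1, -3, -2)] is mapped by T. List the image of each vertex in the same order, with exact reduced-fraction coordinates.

T1 rotate right-handed about the x-axis with cos θ = -12/13, sin θ = -5/13: (0, -5, -4) → (0, 40/13, 73/13); (1, -3, -2) → (1, 2, 3)
T2 reflect across x = 0: (0, 40/13, 73/13) → (0, 40/13, 73/13); (1, 2, 3) → (-1, 2, 3)
T3 scale by (1/2, -1, 1/2): (0, 40/13, 73/13) → (0, -40/13, 73/26); (-1, 2, 3) → (-1/2, -2, 3/2)
T4 rotate right-handed about the y-axis with cos θ = -12/13, sin θ = 5/13: (0, -40/13, 73/26) → (365/338, -40/13, -438/169); (-1/2, -2, 3/2) → (27/26, -2, -31/26)

image vertices: (365/338, -40/13, -438/169), (27/26, -2, -31/26)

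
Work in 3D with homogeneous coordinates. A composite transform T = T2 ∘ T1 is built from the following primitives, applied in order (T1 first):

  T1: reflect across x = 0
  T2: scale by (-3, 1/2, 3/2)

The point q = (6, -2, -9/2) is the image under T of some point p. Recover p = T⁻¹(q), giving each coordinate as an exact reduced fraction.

p = (2, -4, -3)

T1 = [-1 0 0 0; 0 1 0 0; 0 0 1 0; 0 0 0 1]
T2·T1 = [3 0 0 0; 0 1/2 0 0; 0 0 3/2 0; 0 0 0 1]
det M = 9/4; M⁻¹ = [1/3 0 0 0; 0 2 0 0; 0 0 2/3 0; 0 0 0 1]
M⁻¹ · (6, -2, -9/2)ᵀ = (2, -4, -3)ᵀ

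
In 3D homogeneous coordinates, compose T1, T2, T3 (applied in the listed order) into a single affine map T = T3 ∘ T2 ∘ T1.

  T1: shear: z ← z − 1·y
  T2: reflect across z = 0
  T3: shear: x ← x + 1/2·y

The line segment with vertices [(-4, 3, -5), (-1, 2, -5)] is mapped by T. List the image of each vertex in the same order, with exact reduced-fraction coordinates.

T1 shear: z ← z − 1·y: (-4, 3, -5) → (-4, 3, -8); (-1, 2, -5) → (-1, 2, -7)
T2 reflect across z = 0: (-4, 3, -8) → (-4, 3, 8); (-1, 2, -7) → (-1, 2, 7)
T3 shear: x ← x + 1/2·y: (-4, 3, 8) → (-5/2, 3, 8); (-1, 2, 7) → (0, 2, 7)

image vertices: (-5/2, 3, 8), (0, 2, 7)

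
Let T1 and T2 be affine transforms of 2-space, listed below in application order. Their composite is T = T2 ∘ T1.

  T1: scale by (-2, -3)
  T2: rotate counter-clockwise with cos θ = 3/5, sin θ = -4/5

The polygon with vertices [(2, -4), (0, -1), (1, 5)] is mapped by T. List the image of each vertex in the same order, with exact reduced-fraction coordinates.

image vertices: (36/5, 52/5), (12/5, 9/5), (-66/5, -37/5)

T1 scale by (-2, -3): (2, -4) → (-4, 12); (0, -1) → (0, 3); (1, 5) → (-2, -15)
T2 rotate counter-clockwise with cos θ = 3/5, sin θ = -4/5: (-4, 12) → (36/5, 52/5); (0, 3) → (12/5, 9/5); (-2, -15) → (-66/5, -37/5)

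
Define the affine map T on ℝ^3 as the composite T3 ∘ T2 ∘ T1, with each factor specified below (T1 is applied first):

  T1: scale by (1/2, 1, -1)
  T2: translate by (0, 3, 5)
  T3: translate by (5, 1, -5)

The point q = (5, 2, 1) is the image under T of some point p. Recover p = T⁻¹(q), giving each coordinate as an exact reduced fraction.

p = (0, -2, -1)

T1 = [1/2 0 0 0; 0 1 0 0; 0 0 -1 0; 0 0 0 1]
T2·T1 = [1/2 0 0 0; 0 1 0 3; 0 0 -1 5; 0 0 0 1]
T3·…·T1 = [1/2 0 0 5; 0 1 0 4; 0 0 -1 0; 0 0 0 1]
det M = -1/2; M⁻¹ = [2 0 0 -10; 0 1 0 -4; 0 0 -1 0; 0 0 0 1]
M⁻¹ · (5, 2, 1)ᵀ = (0, -2, -1)ᵀ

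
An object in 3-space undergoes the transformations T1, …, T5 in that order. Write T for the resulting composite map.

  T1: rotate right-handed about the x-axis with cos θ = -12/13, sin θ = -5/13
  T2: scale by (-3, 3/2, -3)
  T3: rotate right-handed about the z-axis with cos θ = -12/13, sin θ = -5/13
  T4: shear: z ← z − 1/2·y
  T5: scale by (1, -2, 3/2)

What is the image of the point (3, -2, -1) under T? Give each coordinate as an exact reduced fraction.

T(p) = (3093/338, -486/169, -5877/676)

T1 rotate right-handed about the x-axis with cos θ = -12/13, sin θ = -5/13: (3, -2, -1) → (3, 19/13, 22/13)
T2 scale by (-3, 3/2, -3): (3, 19/13, 22/13) → (-9, 57/26, -66/13)
T3 rotate right-handed about the z-axis with cos θ = -12/13, sin θ = -5/13: (-9, 57/26, -66/13) → (3093/338, 243/169, -66/13)
T4 shear: z ← z − 1/2·y: (3093/338, 243/169, -66/13) → (3093/338, 243/169, -1959/338)
T5 scale by (1, -2, 3/2): (3093/338, 243/169, -1959/338) → (3093/338, -486/169, -5877/676)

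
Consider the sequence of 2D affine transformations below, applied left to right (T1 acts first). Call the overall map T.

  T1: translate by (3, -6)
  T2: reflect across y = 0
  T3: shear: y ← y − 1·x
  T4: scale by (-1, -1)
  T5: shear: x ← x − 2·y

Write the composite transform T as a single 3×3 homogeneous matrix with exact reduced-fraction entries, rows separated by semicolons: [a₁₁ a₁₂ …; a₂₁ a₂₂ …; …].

T = [-3 -2 3; 1 1 -3; 0 0 1]

T1 = [1 0 3; 0 1 -6; 0 0 1]
T2·T1 = [1 0 3; 0 -1 6; 0 0 1]
T3·…·T1 = [1 0 3; -1 -1 3; 0 0 1]
T4·…·T1 = [-1 0 -3; 1 1 -3; 0 0 1]
T5·…·T1 = [-3 -2 3; 1 1 -3; 0 0 1]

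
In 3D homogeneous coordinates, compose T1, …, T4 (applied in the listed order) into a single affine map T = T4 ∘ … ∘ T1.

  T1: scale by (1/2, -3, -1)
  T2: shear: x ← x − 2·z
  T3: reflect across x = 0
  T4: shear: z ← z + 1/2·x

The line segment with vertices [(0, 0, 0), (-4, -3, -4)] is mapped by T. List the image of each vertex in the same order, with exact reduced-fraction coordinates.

T1 scale by (1/2, -3, -1): (0, 0, 0) → (0, 0, 0); (-4, -3, -4) → (-2, 9, 4)
T2 shear: x ← x − 2·z: (0, 0, 0) → (0, 0, 0); (-2, 9, 4) → (-10, 9, 4)
T3 reflect across x = 0: (0, 0, 0) → (0, 0, 0); (-10, 9, 4) → (10, 9, 4)
T4 shear: z ← z + 1/2·x: (0, 0, 0) → (0, 0, 0); (10, 9, 4) → (10, 9, 9)

image vertices: (0, 0, 0), (10, 9, 9)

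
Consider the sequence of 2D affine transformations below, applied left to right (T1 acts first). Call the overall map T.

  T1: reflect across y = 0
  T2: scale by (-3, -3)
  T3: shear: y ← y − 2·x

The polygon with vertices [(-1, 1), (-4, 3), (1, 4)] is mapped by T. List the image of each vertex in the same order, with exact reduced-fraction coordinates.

T1 reflect across y = 0: (-1, 1) → (-1, -1); (-4, 3) → (-4, -3); (1, 4) → (1, -4)
T2 scale by (-3, -3): (-1, -1) → (3, 3); (-4, -3) → (12, 9); (1, -4) → (-3, 12)
T3 shear: y ← y − 2·x: (3, 3) → (3, -3); (12, 9) → (12, -15); (-3, 12) → (-3, 18)

image vertices: (3, -3), (12, -15), (-3, 18)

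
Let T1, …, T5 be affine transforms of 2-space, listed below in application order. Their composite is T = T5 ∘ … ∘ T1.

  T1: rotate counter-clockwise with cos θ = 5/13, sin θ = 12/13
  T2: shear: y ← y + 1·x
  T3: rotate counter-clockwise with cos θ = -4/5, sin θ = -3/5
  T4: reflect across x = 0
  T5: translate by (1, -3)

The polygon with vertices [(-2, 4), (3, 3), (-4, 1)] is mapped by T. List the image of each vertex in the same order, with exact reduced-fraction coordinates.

image vertices: (19/65, 227/65), (-109/65, -252/65), (162/65, 201/65)

T1 rotate counter-clockwise with cos θ = 5/13, sin θ = 12/13: (-2, 4) → (-58/13, -4/13); (3, 3) → (-21/13, 51/13); (-4, 1) → (-32/13, -43/13)
T2 shear: y ← y + 1·x: (-58/13, -4/13) → (-58/13, -62/13); (-21/13, 51/13) → (-21/13, 30/13); (-32/13, -43/13) → (-32/13, -75/13)
T3 rotate counter-clockwise with cos θ = -4/5, sin θ = -3/5: (-58/13, -62/13) → (46/65, 422/65); (-21/13, 30/13) → (174/65, -57/65); (-32/13, -75/13) → (-97/65, 396/65)
T4 reflect across x = 0: (46/65, 422/65) → (-46/65, 422/65); (174/65, -57/65) → (-174/65, -57/65); (-97/65, 396/65) → (97/65, 396/65)
T5 translate by (1, -3): (-46/65, 422/65) → (19/65, 227/65); (-174/65, -57/65) → (-109/65, -252/65); (97/65, 396/65) → (162/65, 201/65)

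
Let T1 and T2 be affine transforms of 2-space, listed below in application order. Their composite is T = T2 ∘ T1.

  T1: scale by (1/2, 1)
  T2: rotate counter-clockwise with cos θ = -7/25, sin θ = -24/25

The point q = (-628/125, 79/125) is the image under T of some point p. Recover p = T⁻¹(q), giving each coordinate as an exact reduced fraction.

p = (8/5, -5)

T1 = [1/2 0 0; 0 1 0; 0 0 1]
T2·T1 = [-7/50 24/25 0; -12/25 -7/25 0; 0 0 1]
det M = 1/2; M⁻¹ = [-14/25 -48/25 0; 24/25 -7/25 0; 0 0 1]
M⁻¹ · (-628/125, 79/125)ᵀ = (8/5, -5)ᵀ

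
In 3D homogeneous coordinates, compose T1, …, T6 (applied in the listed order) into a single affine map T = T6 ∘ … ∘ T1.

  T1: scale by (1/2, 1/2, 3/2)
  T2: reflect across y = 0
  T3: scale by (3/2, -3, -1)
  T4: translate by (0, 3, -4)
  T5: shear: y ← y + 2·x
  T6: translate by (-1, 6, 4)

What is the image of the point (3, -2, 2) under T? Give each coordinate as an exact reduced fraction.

T1 scale by (1/2, 1/2, 3/2): (3, -2, 2) → (3/2, -1, 3)
T2 reflect across y = 0: (3/2, -1, 3) → (3/2, 1, 3)
T3 scale by (3/2, -3, -1): (3/2, 1, 3) → (9/4, -3, -3)
T4 translate by (0, 3, -4): (9/4, -3, -3) → (9/4, 0, -7)
T5 shear: y ← y + 2·x: (9/4, 0, -7) → (9/4, 9/2, -7)
T6 translate by (-1, 6, 4): (9/4, 9/2, -7) → (5/4, 21/2, -3)

T(p) = (5/4, 21/2, -3)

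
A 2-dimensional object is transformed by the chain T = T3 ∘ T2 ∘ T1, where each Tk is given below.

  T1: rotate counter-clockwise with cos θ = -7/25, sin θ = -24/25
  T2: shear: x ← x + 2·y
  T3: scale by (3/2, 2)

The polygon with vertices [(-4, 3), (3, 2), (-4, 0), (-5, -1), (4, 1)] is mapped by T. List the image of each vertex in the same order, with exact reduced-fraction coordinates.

T1 rotate counter-clockwise with cos θ = -7/25, sin θ = -24/25: (-4, 3) → (4, 3); (3, 2) → (27/25, -86/25); (-4, 0) → (28/25, 96/25); (-5, -1) → (11/25, 127/25); (4, 1) → (-4/25, -103/25)
T2 shear: x ← x + 2·y: (4, 3) → (10, 3); (27/25, -86/25) → (-29/5, -86/25); (28/25, 96/25) → (44/5, 96/25); (11/25, 127/25) → (53/5, 127/25); (-4/25, -103/25) → (-42/5, -103/25)
T3 scale by (3/2, 2): (10, 3) → (15, 6); (-29/5, -86/25) → (-87/10, -172/25); (44/5, 96/25) → (66/5, 192/25); (53/5, 127/25) → (159/10, 254/25); (-42/5, -103/25) → (-63/5, -206/25)

image vertices: (15, 6), (-87/10, -172/25), (66/5, 192/25), (159/10, 254/25), (-63/5, -206/25)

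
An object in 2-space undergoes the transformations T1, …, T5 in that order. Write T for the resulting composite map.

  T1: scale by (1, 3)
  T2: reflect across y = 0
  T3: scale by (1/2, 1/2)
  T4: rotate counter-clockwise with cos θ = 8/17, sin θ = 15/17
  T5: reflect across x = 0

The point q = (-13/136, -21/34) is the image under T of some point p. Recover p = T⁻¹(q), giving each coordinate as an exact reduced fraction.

T1 = [1 0 0; 0 3 0; 0 0 1]
T2·T1 = [1 0 0; 0 -3 0; 0 0 1]
T3·…·T1 = [1/2 0 0; 0 -3/2 0; 0 0 1]
T4·…·T1 = [4/17 45/34 0; 15/34 -12/17 0; 0 0 1]
T5·…·T1 = [-4/17 -45/34 0; 15/34 -12/17 0; 0 0 1]
det M = 3/4; M⁻¹ = [-16/17 30/17 0; -10/17 -16/51 0; 0 0 1]
M⁻¹ · (-13/136, -21/34)ᵀ = (-1, 1/4)ᵀ

p = (-1, 1/4)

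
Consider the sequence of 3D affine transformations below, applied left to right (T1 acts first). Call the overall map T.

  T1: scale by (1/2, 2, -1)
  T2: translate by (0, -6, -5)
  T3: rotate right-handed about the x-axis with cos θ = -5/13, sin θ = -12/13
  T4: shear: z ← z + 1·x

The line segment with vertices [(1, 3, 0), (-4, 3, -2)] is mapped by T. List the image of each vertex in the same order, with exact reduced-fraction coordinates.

image vertices: (1/2, -60/13, 63/26), (-2, -36/13, -11/13)

T1 scale by (1/2, 2, -1): (1, 3, 0) → (1/2, 6, 0); (-4, 3, -2) → (-2, 6, 2)
T2 translate by (0, -6, -5): (1/2, 6, 0) → (1/2, 0, -5); (-2, 6, 2) → (-2, 0, -3)
T3 rotate right-handed about the x-axis with cos θ = -5/13, sin θ = -12/13: (1/2, 0, -5) → (1/2, -60/13, 25/13); (-2, 0, -3) → (-2, -36/13, 15/13)
T4 shear: z ← z + 1·x: (1/2, -60/13, 25/13) → (1/2, -60/13, 63/26); (-2, -36/13, 15/13) → (-2, -36/13, -11/13)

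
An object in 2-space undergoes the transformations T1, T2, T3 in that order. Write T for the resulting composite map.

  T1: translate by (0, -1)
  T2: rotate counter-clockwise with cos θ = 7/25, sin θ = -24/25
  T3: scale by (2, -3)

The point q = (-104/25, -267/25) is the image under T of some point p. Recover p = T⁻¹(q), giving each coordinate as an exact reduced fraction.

T1 = [1 0 0; 0 1 -1; 0 0 1]
T2·T1 = [7/25 24/25 -24/25; -24/25 7/25 -7/25; 0 0 1]
T3·…·T1 = [14/25 48/25 -48/25; 72/25 -21/25 21/25; 0 0 1]
det M = -6; M⁻¹ = [7/50 8/25 0; 12/25 -7/75 1; 0 0 1]
M⁻¹ · (-104/25, -267/25)ᵀ = (-4, 0)ᵀ

p = (-4, 0)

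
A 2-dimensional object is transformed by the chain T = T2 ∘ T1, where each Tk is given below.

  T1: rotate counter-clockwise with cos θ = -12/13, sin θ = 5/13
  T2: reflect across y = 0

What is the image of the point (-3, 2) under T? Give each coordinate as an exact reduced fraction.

T1 rotate counter-clockwise with cos θ = -12/13, sin θ = 5/13: (-3, 2) → (2, -3)
T2 reflect across y = 0: (2, -3) → (2, 3)

T(p) = (2, 3)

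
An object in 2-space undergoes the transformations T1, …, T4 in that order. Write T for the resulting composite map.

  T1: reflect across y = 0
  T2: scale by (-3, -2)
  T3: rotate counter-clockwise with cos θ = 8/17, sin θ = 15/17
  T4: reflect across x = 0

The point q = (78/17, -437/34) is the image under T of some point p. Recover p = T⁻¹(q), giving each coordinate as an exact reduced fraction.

T1 = [1 0 0; 0 -1 0; 0 0 1]
T2·T1 = [-3 0 0; 0 2 0; 0 0 1]
T3·…·T1 = [-24/17 -30/17 0; -45/17 16/17 0; 0 0 1]
T4·…·T1 = [24/17 30/17 0; -45/17 16/17 0; 0 0 1]
det M = 6; M⁻¹ = [8/51 -5/17 0; 15/34 4/17 0; 0 0 1]
M⁻¹ · (78/17, -437/34)ᵀ = (9/2, -1)ᵀ

p = (9/2, -1)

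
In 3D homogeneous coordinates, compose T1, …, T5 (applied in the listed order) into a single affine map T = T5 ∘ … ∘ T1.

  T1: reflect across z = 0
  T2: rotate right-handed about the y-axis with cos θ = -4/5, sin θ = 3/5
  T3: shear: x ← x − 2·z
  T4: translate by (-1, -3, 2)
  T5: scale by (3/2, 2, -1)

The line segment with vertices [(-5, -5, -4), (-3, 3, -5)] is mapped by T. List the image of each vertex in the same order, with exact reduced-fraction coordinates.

T1 reflect across z = 0: (-5, -5, -4) → (-5, -5, 4); (-3, 3, -5) → (-3, 3, 5)
T2 rotate right-handed about the y-axis with cos θ = -4/5, sin θ = 3/5: (-5, -5, 4) → (32/5, -5, -1/5); (-3, 3, 5) → (27/5, 3, -11/5)
T3 shear: x ← x − 2·z: (32/5, -5, -1/5) → (34/5, -5, -1/5); (27/5, 3, -11/5) → (49/5, 3, -11/5)
T4 translate by (-1, -3, 2): (34/5, -5, -1/5) → (29/5, -8, 9/5); (49/5, 3, -11/5) → (44/5, 0, -1/5)
T5 scale by (3/2, 2, -1): (29/5, -8, 9/5) → (87/10, -16, -9/5); (44/5, 0, -1/5) → (66/5, 0, 1/5)

image vertices: (87/10, -16, -9/5), (66/5, 0, 1/5)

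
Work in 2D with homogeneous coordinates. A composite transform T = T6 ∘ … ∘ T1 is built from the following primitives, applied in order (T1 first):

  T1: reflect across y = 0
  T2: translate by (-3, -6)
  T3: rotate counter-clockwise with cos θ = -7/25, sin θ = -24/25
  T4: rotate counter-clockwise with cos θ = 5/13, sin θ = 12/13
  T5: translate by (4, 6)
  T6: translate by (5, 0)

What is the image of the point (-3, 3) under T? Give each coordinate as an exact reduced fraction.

T(p) = (-33/25, 69/25)

T1 reflect across y = 0: (-3, 3) → (-3, -3)
T2 translate by (-3, -6): (-3, -3) → (-6, -9)
T3 rotate counter-clockwise with cos θ = -7/25, sin θ = -24/25: (-6, -9) → (-174/25, 207/25)
T4 rotate counter-clockwise with cos θ = 5/13, sin θ = 12/13: (-174/25, 207/25) → (-258/25, -81/25)
T5 translate by (4, 6): (-258/25, -81/25) → (-158/25, 69/25)
T6 translate by (5, 0): (-158/25, 69/25) → (-33/25, 69/25)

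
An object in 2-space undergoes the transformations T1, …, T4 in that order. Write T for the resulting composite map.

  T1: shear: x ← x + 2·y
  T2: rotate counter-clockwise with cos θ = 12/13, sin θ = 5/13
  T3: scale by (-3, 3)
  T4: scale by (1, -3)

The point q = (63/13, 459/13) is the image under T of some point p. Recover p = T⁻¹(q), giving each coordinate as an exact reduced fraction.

p = (3, -3)

T1 = [1 2 0; 0 1 0; 0 0 1]
T2·T1 = [12/13 19/13 0; 5/13 22/13 0; 0 0 1]
T3·…·T1 = [-36/13 -57/13 0; 15/13 66/13 0; 0 0 1]
T4·…·T1 = [-36/13 -57/13 0; -45/13 -198/13 0; 0 0 1]
det M = 27; M⁻¹ = [-22/39 19/117 0; 5/39 -4/39 0; 0 0 1]
M⁻¹ · (63/13, 459/13)ᵀ = (3, -3)ᵀ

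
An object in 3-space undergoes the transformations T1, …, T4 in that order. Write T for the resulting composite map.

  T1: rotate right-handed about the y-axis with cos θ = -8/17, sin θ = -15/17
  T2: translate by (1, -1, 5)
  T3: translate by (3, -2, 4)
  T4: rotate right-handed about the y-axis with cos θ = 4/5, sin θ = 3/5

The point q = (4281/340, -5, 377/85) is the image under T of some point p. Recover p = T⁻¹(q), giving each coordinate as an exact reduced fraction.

T1 = [-8/17 0 -15/17 0; 0 1 0 0; 15/17 0 -8/17 0; 0 0 0 1]
T2·T1 = [-8/17 0 -15/17 1; 0 1 0 -1; 15/17 0 -8/17 5; 0 0 0 1]
T3·…·T1 = [-8/17 0 -15/17 4; 0 1 0 -3; 15/17 0 -8/17 9; 0 0 0 1]
T4·…·T1 = [13/85 0 -84/85 43/5; 0 1 0 -3; 84/85 0 13/85 24/5; 0 0 0 1]
det M = 1; M⁻¹ = [13/85 0 84/85 -103/17; 0 1 0 3; -84/85 0 13/85 132/17; 0 0 0 1]
M⁻¹ · (4281/340, -5, 377/85)ᵀ = (1/4, -2, -4)ᵀ

p = (1/4, -2, -4)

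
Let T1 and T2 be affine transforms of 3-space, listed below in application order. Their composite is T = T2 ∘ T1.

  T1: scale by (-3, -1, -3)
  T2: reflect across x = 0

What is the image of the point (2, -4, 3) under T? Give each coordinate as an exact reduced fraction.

T(p) = (6, 4, -9)

T1 scale by (-3, -1, -3): (2, -4, 3) → (-6, 4, -9)
T2 reflect across x = 0: (-6, 4, -9) → (6, 4, -9)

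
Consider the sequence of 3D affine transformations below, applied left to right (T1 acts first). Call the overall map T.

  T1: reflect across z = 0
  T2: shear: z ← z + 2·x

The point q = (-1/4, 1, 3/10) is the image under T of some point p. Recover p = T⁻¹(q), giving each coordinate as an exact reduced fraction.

T1 = [1 0 0 0; 0 1 0 0; 0 0 -1 0; 0 0 0 1]
T2·T1 = [1 0 0 0; 0 1 0 0; 2 0 -1 0; 0 0 0 1]
det M = -1; M⁻¹ = [1 0 0 0; 0 1 0 0; 2 0 -1 0; 0 0 0 1]
M⁻¹ · (-1/4, 1, 3/10)ᵀ = (-1/4, 1, -4/5)ᵀ

p = (-1/4, 1, -4/5)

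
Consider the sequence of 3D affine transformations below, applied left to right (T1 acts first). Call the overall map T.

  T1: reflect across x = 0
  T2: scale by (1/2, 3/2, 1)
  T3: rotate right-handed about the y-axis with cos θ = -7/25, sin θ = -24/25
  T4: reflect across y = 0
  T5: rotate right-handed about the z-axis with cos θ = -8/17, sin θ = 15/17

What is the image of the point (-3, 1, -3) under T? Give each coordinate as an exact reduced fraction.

T(p) = (141/850, 489/170, 57/25)

T1 reflect across x = 0: (-3, 1, -3) → (3, 1, -3)
T2 scale by (1/2, 3/2, 1): (3, 1, -3) → (3/2, 3/2, -3)
T3 rotate right-handed about the y-axis with cos θ = -7/25, sin θ = -24/25: (3/2, 3/2, -3) → (123/50, 3/2, 57/25)
T4 reflect across y = 0: (123/50, 3/2, 57/25) → (123/50, -3/2, 57/25)
T5 rotate right-handed about the z-axis with cos θ = -8/17, sin θ = 15/17: (123/50, -3/2, 57/25) → (141/850, 489/170, 57/25)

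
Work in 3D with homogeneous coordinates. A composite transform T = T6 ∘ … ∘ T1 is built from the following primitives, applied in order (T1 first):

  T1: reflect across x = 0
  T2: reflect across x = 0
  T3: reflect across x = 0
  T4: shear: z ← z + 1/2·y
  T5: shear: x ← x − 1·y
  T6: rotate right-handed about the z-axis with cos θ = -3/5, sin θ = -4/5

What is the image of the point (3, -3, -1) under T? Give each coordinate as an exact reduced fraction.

T1 reflect across x = 0: (3, -3, -1) → (-3, -3, -1)
T2 reflect across x = 0: (-3, -3, -1) → (3, -3, -1)
T3 reflect across x = 0: (3, -3, -1) → (-3, -3, -1)
T4 shear: z ← z + 1/2·y: (-3, -3, -1) → (-3, -3, -5/2)
T5 shear: x ← x − 1·y: (-3, -3, -5/2) → (0, -3, -5/2)
T6 rotate right-handed about the z-axis with cos θ = -3/5, sin θ = -4/5: (0, -3, -5/2) → (-12/5, 9/5, -5/2)

T(p) = (-12/5, 9/5, -5/2)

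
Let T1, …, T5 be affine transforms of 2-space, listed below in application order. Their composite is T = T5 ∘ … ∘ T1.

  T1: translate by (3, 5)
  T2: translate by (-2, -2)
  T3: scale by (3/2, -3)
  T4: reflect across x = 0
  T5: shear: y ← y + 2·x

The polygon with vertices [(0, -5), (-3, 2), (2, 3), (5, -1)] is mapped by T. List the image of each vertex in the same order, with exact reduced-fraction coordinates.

T1 translate by (3, 5): (0, -5) → (3, 0); (-3, 2) → (0, 7); (2, 3) → (5, 8); (5, -1) → (8, 4)
T2 translate by (-2, -2): (3, 0) → (1, -2); (0, 7) → (-2, 5); (5, 8) → (3, 6); (8, 4) → (6, 2)
T3 scale by (3/2, -3): (1, -2) → (3/2, 6); (-2, 5) → (-3, -15); (3, 6) → (9/2, -18); (6, 2) → (9, -6)
T4 reflect across x = 0: (3/2, 6) → (-3/2, 6); (-3, -15) → (3, -15); (9/2, -18) → (-9/2, -18); (9, -6) → (-9, -6)
T5 shear: y ← y + 2·x: (-3/2, 6) → (-3/2, 3); (3, -15) → (3, -9); (-9/2, -18) → (-9/2, -27); (-9, -6) → (-9, -24)

image vertices: (-3/2, 3), (3, -9), (-9/2, -27), (-9, -24)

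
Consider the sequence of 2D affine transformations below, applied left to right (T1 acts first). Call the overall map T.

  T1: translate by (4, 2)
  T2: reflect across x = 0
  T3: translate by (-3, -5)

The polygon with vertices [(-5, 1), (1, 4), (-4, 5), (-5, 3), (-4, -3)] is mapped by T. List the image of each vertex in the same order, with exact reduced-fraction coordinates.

image vertices: (-2, -2), (-8, 1), (-3, 2), (-2, 0), (-3, -6)

T1 translate by (4, 2): (-5, 1) → (-1, 3); (1, 4) → (5, 6); (-4, 5) → (0, 7); (-5, 3) → (-1, 5); (-4, -3) → (0, -1)
T2 reflect across x = 0: (-1, 3) → (1, 3); (5, 6) → (-5, 6); (0, 7) → (0, 7); (-1, 5) → (1, 5); (0, -1) → (0, -1)
T3 translate by (-3, -5): (1, 3) → (-2, -2); (-5, 6) → (-8, 1); (0, 7) → (-3, 2); (1, 5) → (-2, 0); (0, -1) → (-3, -6)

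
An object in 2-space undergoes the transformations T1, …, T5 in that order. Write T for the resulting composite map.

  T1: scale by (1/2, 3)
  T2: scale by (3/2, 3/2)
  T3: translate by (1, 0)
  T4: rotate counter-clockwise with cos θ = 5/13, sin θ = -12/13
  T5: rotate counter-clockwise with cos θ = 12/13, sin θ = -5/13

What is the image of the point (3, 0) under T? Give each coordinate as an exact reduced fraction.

T(p) = (0, -13/4)

T1 scale by (1/2, 3): (3, 0) → (3/2, 0)
T2 scale by (3/2, 3/2): (3/2, 0) → (9/4, 0)
T3 translate by (1, 0): (9/4, 0) → (13/4, 0)
T4 rotate counter-clockwise with cos θ = 5/13, sin θ = -12/13: (13/4, 0) → (5/4, -3)
T5 rotate counter-clockwise with cos θ = 12/13, sin θ = -5/13: (5/4, -3) → (0, -13/4)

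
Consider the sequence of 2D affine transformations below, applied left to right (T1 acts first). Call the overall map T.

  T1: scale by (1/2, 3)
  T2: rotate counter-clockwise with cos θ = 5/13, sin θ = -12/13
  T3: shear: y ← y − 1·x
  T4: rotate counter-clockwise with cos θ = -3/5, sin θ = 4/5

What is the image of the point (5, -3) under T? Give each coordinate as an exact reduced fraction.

T(p) = (409/130, -887/130)

T1 scale by (1/2, 3): (5, -3) → (5/2, -9)
T2 rotate counter-clockwise with cos θ = 5/13, sin θ = -12/13: (5/2, -9) → (-191/26, -75/13)
T3 shear: y ← y − 1·x: (-191/26, -75/13) → (-191/26, 41/26)
T4 rotate counter-clockwise with cos θ = -3/5, sin θ = 4/5: (-191/26, 41/26) → (409/130, -887/130)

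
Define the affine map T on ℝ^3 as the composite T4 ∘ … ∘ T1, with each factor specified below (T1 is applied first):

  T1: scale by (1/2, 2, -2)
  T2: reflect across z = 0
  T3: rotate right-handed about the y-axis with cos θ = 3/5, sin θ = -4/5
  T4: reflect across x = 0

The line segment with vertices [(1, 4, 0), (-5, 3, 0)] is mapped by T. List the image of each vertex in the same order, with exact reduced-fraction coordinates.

T1 scale by (1/2, 2, -2): (1, 4, 0) → (1/2, 8, 0); (-5, 3, 0) → (-5/2, 6, 0)
T2 reflect across z = 0: (1/2, 8, 0) → (1/2, 8, 0); (-5/2, 6, 0) → (-5/2, 6, 0)
T3 rotate right-handed about the y-axis with cos θ = 3/5, sin θ = -4/5: (1/2, 8, 0) → (3/10, 8, 2/5); (-5/2, 6, 0) → (-3/2, 6, -2)
T4 reflect across x = 0: (3/10, 8, 2/5) → (-3/10, 8, 2/5); (-3/2, 6, -2) → (3/2, 6, -2)

image vertices: (-3/10, 8, 2/5), (3/2, 6, -2)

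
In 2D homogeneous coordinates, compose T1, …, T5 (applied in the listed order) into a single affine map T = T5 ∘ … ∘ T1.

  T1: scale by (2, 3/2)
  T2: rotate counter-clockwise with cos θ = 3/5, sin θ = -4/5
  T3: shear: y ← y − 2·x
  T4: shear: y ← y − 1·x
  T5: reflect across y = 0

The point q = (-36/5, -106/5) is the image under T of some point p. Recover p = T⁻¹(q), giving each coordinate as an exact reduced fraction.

p = (-2, -4)

T1 = [2 0 0; 0 3/2 0; 0 0 1]
T2·T1 = [6/5 6/5 0; -8/5 9/10 0; 0 0 1]
T3·…·T1 = [6/5 6/5 0; -4 -3/2 0; 0 0 1]
T4·…·T1 = [6/5 6/5 0; -26/5 -27/10 0; 0 0 1]
T5·…·T1 = [6/5 6/5 0; 26/5 27/10 0; 0 0 1]
det M = -3; M⁻¹ = [-9/10 2/5 0; 26/15 -2/5 0; 0 0 1]
M⁻¹ · (-36/5, -106/5)ᵀ = (-2, -4)ᵀ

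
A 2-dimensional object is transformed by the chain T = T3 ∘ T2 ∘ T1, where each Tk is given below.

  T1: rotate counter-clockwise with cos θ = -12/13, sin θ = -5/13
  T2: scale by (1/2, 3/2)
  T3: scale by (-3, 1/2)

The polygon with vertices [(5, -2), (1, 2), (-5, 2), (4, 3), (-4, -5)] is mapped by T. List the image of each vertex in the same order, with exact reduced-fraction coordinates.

T1 rotate counter-clockwise with cos θ = -12/13, sin θ = -5/13: (5, -2) → (-70/13, -1/13); (1, 2) → (-2/13, -29/13); (-5, 2) → (70/13, 1/13); (4, 3) → (-33/13, -56/13); (-4, -5) → (23/13, 80/13)
T2 scale by (1/2, 3/2): (-70/13, -1/13) → (-35/13, -3/26); (-2/13, -29/13) → (-1/13, -87/26); (70/13, 1/13) → (35/13, 3/26); (-33/13, -56/13) → (-33/26, -84/13); (23/13, 80/13) → (23/26, 120/13)
T3 scale by (-3, 1/2): (-35/13, -3/26) → (105/13, -3/52); (-1/13, -87/26) → (3/13, -87/52); (35/13, 3/26) → (-105/13, 3/52); (-33/26, -84/13) → (99/26, -42/13); (23/26, 120/13) → (-69/26, 60/13)

image vertices: (105/13, -3/52), (3/13, -87/52), (-105/13, 3/52), (99/26, -42/13), (-69/26, 60/13)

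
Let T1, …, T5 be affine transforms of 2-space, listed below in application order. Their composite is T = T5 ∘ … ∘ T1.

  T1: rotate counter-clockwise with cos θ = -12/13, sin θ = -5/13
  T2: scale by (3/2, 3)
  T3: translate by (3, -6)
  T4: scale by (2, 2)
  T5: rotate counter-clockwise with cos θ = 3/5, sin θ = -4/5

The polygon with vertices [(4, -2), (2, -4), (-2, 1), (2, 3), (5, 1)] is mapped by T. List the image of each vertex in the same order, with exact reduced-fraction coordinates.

image vertices: (-816/65, -12/65), (126/65, 432/65), (-177/65, -1164/65), (-315/13, -300/13), (-1773/65, -786/65)

T1 rotate counter-clockwise with cos θ = -12/13, sin θ = -5/13: (4, -2) → (-58/13, 4/13); (2, -4) → (-44/13, 38/13); (-2, 1) → (29/13, -2/13); (2, 3) → (-9/13, -46/13); (5, 1) → (-55/13, -37/13)
T2 scale by (3/2, 3): (-58/13, 4/13) → (-87/13, 12/13); (-44/13, 38/13) → (-66/13, 114/13); (29/13, -2/13) → (87/26, -6/13); (-9/13, -46/13) → (-27/26, -138/13); (-55/13, -37/13) → (-165/26, -111/13)
T3 translate by (3, -6): (-87/13, 12/13) → (-48/13, -66/13); (-66/13, 114/13) → (-27/13, 36/13); (87/26, -6/13) → (165/26, -84/13); (-27/26, -138/13) → (51/26, -216/13); (-165/26, -111/13) → (-87/26, -189/13)
T4 scale by (2, 2): (-48/13, -66/13) → (-96/13, -132/13); (-27/13, 36/13) → (-54/13, 72/13); (165/26, -84/13) → (165/13, -168/13); (51/26, -216/13) → (51/13, -432/13); (-87/26, -189/13) → (-87/13, -378/13)
T5 rotate counter-clockwise with cos θ = 3/5, sin θ = -4/5: (-96/13, -132/13) → (-816/65, -12/65); (-54/13, 72/13) → (126/65, 432/65); (165/13, -168/13) → (-177/65, -1164/65); (51/13, -432/13) → (-315/13, -300/13); (-87/13, -378/13) → (-1773/65, -786/65)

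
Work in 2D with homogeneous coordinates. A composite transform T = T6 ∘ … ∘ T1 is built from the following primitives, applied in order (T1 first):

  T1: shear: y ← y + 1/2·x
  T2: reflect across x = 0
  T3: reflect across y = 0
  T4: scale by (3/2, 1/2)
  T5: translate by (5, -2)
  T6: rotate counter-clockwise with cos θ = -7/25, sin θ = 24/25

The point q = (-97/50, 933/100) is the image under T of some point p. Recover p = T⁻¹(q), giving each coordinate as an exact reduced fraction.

p = (-3, -1)

T1 = [1 0 0; 1/2 1 0; 0 0 1]
T2·T1 = [-1 0 0; 1/2 1 0; 0 0 1]
T3·…·T1 = [-1 0 0; -1/2 -1 0; 0 0 1]
T4·…·T1 = [-3/2 0 0; -1/4 -1/2 0; 0 0 1]
T5·…·T1 = [-3/2 0 5; -1/4 -1/2 -2; 0 0 1]
T6·…·T1 = [33/50 12/25 13/25; -137/100 7/50 134/25; 0 0 1]
det M = 3/4; M⁻¹ = [14/75 -16/25 10/3; 137/75 22/25 -17/3; 0 0 1]
M⁻¹ · (-97/50, 933/100)ᵀ = (-3, -1)ᵀ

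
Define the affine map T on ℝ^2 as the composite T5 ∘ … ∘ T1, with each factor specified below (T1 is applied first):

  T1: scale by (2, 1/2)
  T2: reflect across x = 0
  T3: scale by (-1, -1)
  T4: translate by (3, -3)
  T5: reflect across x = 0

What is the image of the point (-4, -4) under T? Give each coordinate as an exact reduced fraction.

T(p) = (5, -1)

T1 scale by (2, 1/2): (-4, -4) → (-8, -2)
T2 reflect across x = 0: (-8, -2) → (8, -2)
T3 scale by (-1, -1): (8, -2) → (-8, 2)
T4 translate by (3, -3): (-8, 2) → (-5, -1)
T5 reflect across x = 0: (-5, -1) → (5, -1)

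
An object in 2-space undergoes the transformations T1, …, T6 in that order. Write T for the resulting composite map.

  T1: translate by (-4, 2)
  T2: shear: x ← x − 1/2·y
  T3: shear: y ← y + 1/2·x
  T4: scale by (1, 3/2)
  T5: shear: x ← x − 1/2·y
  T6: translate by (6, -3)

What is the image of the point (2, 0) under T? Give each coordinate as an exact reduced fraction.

T1 translate by (-4, 2): (2, 0) → (-2, 2)
T2 shear: x ← x − 1/2·y: (-2, 2) → (-3, 2)
T3 shear: y ← y + 1/2·x: (-3, 2) → (-3, 1/2)
T4 scale by (1, 3/2): (-3, 1/2) → (-3, 3/4)
T5 shear: x ← x − 1/2·y: (-3, 3/4) → (-27/8, 3/4)
T6 translate by (6, -3): (-27/8, 3/4) → (21/8, -9/4)

T(p) = (21/8, -9/4)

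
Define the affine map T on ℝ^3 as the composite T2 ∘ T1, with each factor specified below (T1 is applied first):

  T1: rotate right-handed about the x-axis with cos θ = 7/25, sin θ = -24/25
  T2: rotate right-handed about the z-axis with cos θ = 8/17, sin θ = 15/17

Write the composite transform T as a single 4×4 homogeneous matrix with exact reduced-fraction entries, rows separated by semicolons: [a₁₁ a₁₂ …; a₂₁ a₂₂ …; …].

T = [8/17 -21/85 -72/85 0; 15/17 56/425 192/425 0; 0 -24/25 7/25 0; 0 0 0 1]

T1 = [1 0 0 0; 0 7/25 24/25 0; 0 -24/25 7/25 0; 0 0 0 1]
T2·T1 = [8/17 -21/85 -72/85 0; 15/17 56/425 192/425 0; 0 -24/25 7/25 0; 0 0 0 1]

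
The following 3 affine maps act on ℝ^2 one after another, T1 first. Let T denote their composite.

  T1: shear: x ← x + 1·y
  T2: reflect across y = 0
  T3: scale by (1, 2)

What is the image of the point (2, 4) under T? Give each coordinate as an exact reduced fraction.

T1 shear: x ← x + 1·y: (2, 4) → (6, 4)
T2 reflect across y = 0: (6, 4) → (6, -4)
T3 scale by (1, 2): (6, -4) → (6, -8)

T(p) = (6, -8)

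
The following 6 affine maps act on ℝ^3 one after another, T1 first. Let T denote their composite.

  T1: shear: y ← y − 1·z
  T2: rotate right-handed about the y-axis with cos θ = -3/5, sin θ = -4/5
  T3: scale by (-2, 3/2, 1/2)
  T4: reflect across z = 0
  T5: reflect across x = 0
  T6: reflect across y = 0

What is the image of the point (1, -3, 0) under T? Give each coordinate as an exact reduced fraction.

T1 shear: y ← y − 1·z: (1, -3, 0) → (1, -3, 0)
T2 rotate right-handed about the y-axis with cos θ = -3/5, sin θ = -4/5: (1, -3, 0) → (-3/5, -3, 4/5)
T3 scale by (-2, 3/2, 1/2): (-3/5, -3, 4/5) → (6/5, -9/2, 2/5)
T4 reflect across z = 0: (6/5, -9/2, 2/5) → (6/5, -9/2, -2/5)
T5 reflect across x = 0: (6/5, -9/2, -2/5) → (-6/5, -9/2, -2/5)
T6 reflect across y = 0: (-6/5, -9/2, -2/5) → (-6/5, 9/2, -2/5)

T(p) = (-6/5, 9/2, -2/5)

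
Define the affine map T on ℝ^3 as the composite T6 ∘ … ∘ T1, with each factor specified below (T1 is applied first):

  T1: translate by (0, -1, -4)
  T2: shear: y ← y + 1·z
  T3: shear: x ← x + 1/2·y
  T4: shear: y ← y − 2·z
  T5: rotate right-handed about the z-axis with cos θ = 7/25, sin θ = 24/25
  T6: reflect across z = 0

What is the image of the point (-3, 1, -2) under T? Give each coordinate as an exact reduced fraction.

T(p) = (-186/25, -102/25, 6)

T1 translate by (0, -1, -4): (-3, 1, -2) → (-3, 0, -6)
T2 shear: y ← y + 1·z: (-3, 0, -6) → (-3, -6, -6)
T3 shear: x ← x + 1/2·y: (-3, -6, -6) → (-6, -6, -6)
T4 shear: y ← y − 2·z: (-6, -6, -6) → (-6, 6, -6)
T5 rotate right-handed about the z-axis with cos θ = 7/25, sin θ = 24/25: (-6, 6, -6) → (-186/25, -102/25, -6)
T6 reflect across z = 0: (-186/25, -102/25, -6) → (-186/25, -102/25, 6)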